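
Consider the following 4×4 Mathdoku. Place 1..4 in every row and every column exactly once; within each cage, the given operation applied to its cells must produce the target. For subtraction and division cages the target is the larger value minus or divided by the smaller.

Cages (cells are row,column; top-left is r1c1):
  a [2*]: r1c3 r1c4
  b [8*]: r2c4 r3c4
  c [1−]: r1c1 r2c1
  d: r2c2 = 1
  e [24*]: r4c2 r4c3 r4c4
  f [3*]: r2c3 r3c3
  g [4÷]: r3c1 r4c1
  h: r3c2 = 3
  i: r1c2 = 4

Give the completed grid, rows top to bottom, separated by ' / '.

Cage i is a single given cell, which forces r1c2 = 4.
Cage d is a single given cell, so r2c2 = 1.
1 is placed in row 2, which forces r2c3 = 3.
H is a freebie, which forces r3c2 = 3.
Column 3 now contains 3, which forces r3c3 = 1.
Column 2 now contains 3, leaving r4c2 = 2.
Row 4 now contains 2, leaving r4c3 = 4.
Row 4 now contains 4, so r4c4 = 3.
Column 3 now contains 1, leaving r1c3 = 2.
Cage a's pair has product 2, so r1c4 = 1.
1 is placed in row 3; hence r3c1 = 4.
Row 3 now contains 4, which forces r3c4 = 2.
Row 4 now contains 4, which forces r4c1 = 1.
Row 1 now contains 1, leaving r1c1 = 3.
Column 1 already has 4, so r2c1 = 2.
2 is placed in column 4; hence r2c4 = 4.

3 4 2 1 / 2 1 3 4 / 4 3 1 2 / 1 2 4 3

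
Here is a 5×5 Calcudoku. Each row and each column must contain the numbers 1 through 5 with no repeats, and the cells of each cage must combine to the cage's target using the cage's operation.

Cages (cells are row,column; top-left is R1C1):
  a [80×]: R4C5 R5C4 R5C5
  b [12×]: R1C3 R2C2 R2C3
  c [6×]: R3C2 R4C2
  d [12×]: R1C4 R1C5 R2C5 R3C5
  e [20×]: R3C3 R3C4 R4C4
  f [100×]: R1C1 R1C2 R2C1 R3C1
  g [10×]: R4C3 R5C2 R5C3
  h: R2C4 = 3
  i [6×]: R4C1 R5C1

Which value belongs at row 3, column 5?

Cage f has product 100; hence R1C2 = 5.
H is a freebie, so R2C4 = 3.
Cage a needs product 80; hence R4C5 = 4.
Cage a has product 80; hence R5C4 = 4.
Cage a needs product 80, leaving R5C5 = 5.
The 3 cells of cage b must have product 12, which forces R1C3 = 3.
Cage d has product 12, leaving R1C4 = 2.
3 is placed in row 1, leaving R1C5 = 1.
Column 5 now contains 1, which forces R2C5 = 2.
Column 5 already has 2, so R3C5 = 3.
Cage g needs product 10, so R4C3 = 5.
Row 4 already has 5, leaving R4C4 = 1.
Row 1 now contains 1, which forces R1C1 = 4.
Row 3 already has 3; hence R3C2 = 2.
Cage e needs product 20, leaving R3C3 = 4.
Column 4 already has 1; hence R3C4 = 5.
The two cells of cage c must have product 6, leaving R4C2 = 3.
Column 2 now contains 2; hence R5C2 = 1.
Row 5 now contains 1, leaving R5C3 = 2.
Cage f has product 100, which forces R2C1 = 5.
Column 2 already has 1, leaving R2C2 = 4.
4 is placed in column 3; hence R2C3 = 1.
Row 3 already has 5, which forces R3C1 = 1.
3 is placed in row 4, so R4C1 = 2.
Row 5 already has 2, leaving R5C1 = 3.
The full grid is 4 5 3 2 1 / 5 4 1 3 2 / 1 2 4 5 3 / 2 3 5 1 4 / 3 1 2 4 5.

3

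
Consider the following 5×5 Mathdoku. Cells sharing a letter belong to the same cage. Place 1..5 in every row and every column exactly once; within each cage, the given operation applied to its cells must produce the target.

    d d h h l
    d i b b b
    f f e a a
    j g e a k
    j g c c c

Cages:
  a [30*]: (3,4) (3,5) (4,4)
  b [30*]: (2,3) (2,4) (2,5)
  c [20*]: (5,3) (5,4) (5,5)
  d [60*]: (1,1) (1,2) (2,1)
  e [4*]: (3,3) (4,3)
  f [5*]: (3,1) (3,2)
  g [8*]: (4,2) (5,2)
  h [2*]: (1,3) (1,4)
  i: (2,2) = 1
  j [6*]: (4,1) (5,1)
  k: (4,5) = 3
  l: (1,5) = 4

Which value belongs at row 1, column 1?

5

L is a freebie, leaving (1,5) = 4.
Cage i is a single given cell; hence (2,2) = 1.
Column 2 now contains 1; hence (3,2) = 5.
Cage k is a single given cell, which forces (4,5) = 3.
The 3 cells of cage d must have product 60, leaving (1,1) = 5.
Column 2 already has 5, so (1,2) = 3.
Cage d needs product 60; hence (2,1) = 4.
Row 3 now contains 5, leaving (3,1) = 1.
Row 3 now contains 1, which forces (3,3) = 4.
The 3 cells of cage a must have product 30, so (3,4) = 3.
Column 5 already has 3, leaving (3,5) = 2.
3 is placed in row 4, leaving (4,1) = 2.
2 is placed in row 4, so (4,2) = 4.
Column 3 now contains 4, which forces (4,3) = 1.
Cage a has product 30, which forces (4,4) = 5.
The two cells of cage j must have product 6, leaving (5,1) = 3.
Column 2 already has 4, so (5,2) = 2.
Column 3 now contains 1; hence (5,3) = 5.
Row 5 now contains 5, which forces (5,5) = 1.
Column 3 now contains 1, so (1,3) = 2.
Cage h's pair has product 2; hence (1,4) = 1.
Cage b has product 30, leaving (2,3) = 3.
Column 4 already has 5, leaving (2,4) = 2.
Column 5 now contains 2, so (2,5) = 5.
Row 5 already has 1, leaving (5,4) = 4.
Completed grid: 5 3 2 1 4 / 4 1 3 2 5 / 1 5 4 3 2 / 2 4 1 5 3 / 3 2 5 4 1.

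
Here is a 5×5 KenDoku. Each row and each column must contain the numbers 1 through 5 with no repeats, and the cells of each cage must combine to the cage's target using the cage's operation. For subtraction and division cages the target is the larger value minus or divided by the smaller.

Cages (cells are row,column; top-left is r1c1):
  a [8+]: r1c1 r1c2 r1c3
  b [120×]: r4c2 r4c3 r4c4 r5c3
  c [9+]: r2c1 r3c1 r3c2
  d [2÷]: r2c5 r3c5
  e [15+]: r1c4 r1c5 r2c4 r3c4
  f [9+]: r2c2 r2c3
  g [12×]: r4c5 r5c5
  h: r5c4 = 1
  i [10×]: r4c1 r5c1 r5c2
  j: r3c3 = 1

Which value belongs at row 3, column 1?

4

Cage j is a single given cell; hence r3c3 = 1.
H is a freebie; hence r5c4 = 1.
Cage i has product 10, leaving r4c1 = 1.
The 3 cells of cage a must have sum 8; hence r1c2 = 1.
In row 2, 1 can only go at r2c5, so r2c5 = 1.
Cage d's pair has quotient 2, which forces r3c5 = 2.
Cage c has sum 9, so r2c1 = 2.
2 is placed in column 1, so r5c1 = 5.
Row 5 already has 5, leaving r5c2 = 2.
In row 1, 2 can only go at r1c4, so r1c4 = 2.
Cage b has product 120, which forces r4c3 = 2.
In row 1, 5 can only go at r1c5, so r1c5 = 5.
In row 2, 3 can only go at r2c4, so r2c4 = 3.
Column 4 already has 3, which forces r3c4 = 5.
5 is placed in column 4; hence r4c4 = 4.
Row 4 already has 4, which forces r4c5 = 3.
Column 5 already has 3, so r5c5 = 4.
3 is placed in row 4, leaving r4c2 = 5.
Row 5 already has 4, leaving r5c3 = 3.
The 3 cells of cage a must have sum 8; hence r1c1 = 3.
3 is placed in column 3, leaving r1c3 = 4.
Column 2 now contains 5, so r2c2 = 4.
Cage f needs two cells with sum 9; hence r2c3 = 5.
Column 1 now contains 3; hence r3c1 = 4.
Column 2 already has 4, leaving r3c2 = 3.
Completed grid: 3 1 4 2 5 / 2 4 5 3 1 / 4 3 1 5 2 / 1 5 2 4 3 / 5 2 3 1 4.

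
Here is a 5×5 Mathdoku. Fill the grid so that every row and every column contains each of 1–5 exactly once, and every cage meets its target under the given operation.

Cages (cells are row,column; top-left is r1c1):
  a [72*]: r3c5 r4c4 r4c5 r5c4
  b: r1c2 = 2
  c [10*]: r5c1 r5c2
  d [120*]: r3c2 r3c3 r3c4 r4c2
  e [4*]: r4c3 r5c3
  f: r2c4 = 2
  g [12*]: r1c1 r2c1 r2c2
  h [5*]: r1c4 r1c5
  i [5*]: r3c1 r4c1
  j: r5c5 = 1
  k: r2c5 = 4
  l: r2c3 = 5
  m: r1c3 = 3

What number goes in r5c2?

B is a freebie, so r1c2 = 2.
M is a freebie, leaving r1c3 = 3.
L is a freebie, so r2c3 = 5.
F is a freebie, so r2c4 = 2.
Cage k is given, leaving r2c5 = 4.
Column 2 now contains 2, so r5c2 = 5.
Cage j is a single given cell, so r5c5 = 1.
Cage g needs product 12, leaving r1c1 = 4.
Cage h's pair has product 5, leaving r1c4 = 1.
Column 5 now contains 1; hence r1c5 = 5.
The 4 cells of cage d must have product 120; hence r3c3 = 2.
The 4 cells of cage d must have product 120, so r3c4 = 5.
2 is placed in row 3, leaving r3c5 = 3.
Cage e's pair has product 4, leaving r4c3 = 1.
3 is placed in column 5; hence r4c5 = 2.
Row 5 already has 5, leaving r5c1 = 2.
1 is placed in row 5, so r5c3 = 4.
Row 5 already has 4, leaving r5c4 = 3.
Row 3 now contains 5, so r3c1 = 1.
Row 3 already has 3; hence r3c2 = 4.
1 is placed in row 4, leaving r4c1 = 5.
Cage d has product 120, so r4c2 = 3.
Column 4 already has 3, leaving r4c4 = 4.
Column 1 already has 1; hence r2c1 = 3.
Column 2 now contains 3, which forces r2c2 = 1.
Filled in: 4 2 3 1 5 / 3 1 5 2 4 / 1 4 2 5 3 / 5 3 1 4 2 / 2 5 4 3 1.

5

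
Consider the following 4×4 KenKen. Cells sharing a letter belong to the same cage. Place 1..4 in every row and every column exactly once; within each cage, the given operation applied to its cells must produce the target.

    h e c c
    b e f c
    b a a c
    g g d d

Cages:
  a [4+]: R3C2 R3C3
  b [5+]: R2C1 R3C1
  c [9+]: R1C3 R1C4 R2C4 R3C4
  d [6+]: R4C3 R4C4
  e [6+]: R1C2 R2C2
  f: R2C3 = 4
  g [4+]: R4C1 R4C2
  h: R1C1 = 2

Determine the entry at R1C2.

Cage h is a single given cell, leaving R1C1 = 2.
Row 1 already has 2; hence R1C2 = 4.
4 is placed in column 2, leaving R2C2 = 2.
Cage f is a single given cell; hence R2C3 = 4.
Column 3 now contains 4; hence R4C3 = 2.
Row 4 now contains 2, so R4C4 = 4.
Cage c has sum 9, so R1C3 = 3.
The 4 cells of cage c must have sum 9, which forces R1C4 = 1.
Cage b needs two cells with sum 5, leaving R2C1 = 1.
Cage c needs sum 9; hence R2C4 = 3.
Cage b needs two cells with sum 5, which forces R3C1 = 4.
3 is placed in column 3; hence R3C3 = 1.
Cage c has sum 9, which forces R3C4 = 2.
1 is placed in column 1, so R4C1 = 3.
Row 4 already has 3, which forces R4C2 = 1.
Row 3 already has 1, which forces R3C2 = 3.
Completed grid: 2 4 3 1 / 1 2 4 3 / 4 3 1 2 / 3 1 2 4.

4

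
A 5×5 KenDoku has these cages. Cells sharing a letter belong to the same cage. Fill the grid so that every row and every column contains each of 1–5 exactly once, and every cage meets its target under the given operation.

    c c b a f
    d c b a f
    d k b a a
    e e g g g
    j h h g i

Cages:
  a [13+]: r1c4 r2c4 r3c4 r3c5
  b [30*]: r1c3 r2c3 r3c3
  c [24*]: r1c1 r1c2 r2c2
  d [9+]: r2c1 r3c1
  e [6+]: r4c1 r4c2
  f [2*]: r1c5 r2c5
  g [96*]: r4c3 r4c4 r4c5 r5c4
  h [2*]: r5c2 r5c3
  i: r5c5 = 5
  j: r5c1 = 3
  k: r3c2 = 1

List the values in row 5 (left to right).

3 2 1 4 5

K is a freebie, which forces r3c2 = 1.
Cage j is a single given cell, which forces r5c1 = 3.
1 is placed in column 2, which forces r5c2 = 2.
Row 5 now contains 2, which forces r5c3 = 1.
The 4 cells of cage g must have product 96, so r5c4 = 4.
Cage i is given, leaving r5c5 = 5.
Cage c has product 24, which forces r1c1 = 2.
Row 1 now contains 2, which forces r1c5 = 1.
Column 5 already has 1, leaving r2c5 = 2.
Column 1 now contains 2, which forces r4c1 = 1.
Cage b has product 30, leaving r3c3 = 2.
Cage e needs two cells with sum 6, which forces r4c2 = 5.
The 4 cells of cage a must have sum 13, which forces r2c4 = 1.
Cage a has sum 13; hence r3c5 = 4.
Cage g has product 96, so r4c4 = 2.
Column 5 already has 4, which forces r4c5 = 3.
Cage d's pair has sum 9; hence r2c1 = 4.
Row 2 already has 4, so r2c2 = 3.
3 is placed in row 2, which forces r2c3 = 5.
Row 3 now contains 4, which forces r3c1 = 5.
Row 3 already has 5, so r3c4 = 3.
Row 4 already has 3, which forces r4c3 = 4.
3 is placed in column 2, leaving r1c2 = 4.
Column 3 now contains 5, leaving r1c3 = 3.
Column 4 now contains 3; hence r1c4 = 5.
Completed grid: 2 4 3 5 1 / 4 3 5 1 2 / 5 1 2 3 4 / 1 5 4 2 3 / 3 2 1 4 5.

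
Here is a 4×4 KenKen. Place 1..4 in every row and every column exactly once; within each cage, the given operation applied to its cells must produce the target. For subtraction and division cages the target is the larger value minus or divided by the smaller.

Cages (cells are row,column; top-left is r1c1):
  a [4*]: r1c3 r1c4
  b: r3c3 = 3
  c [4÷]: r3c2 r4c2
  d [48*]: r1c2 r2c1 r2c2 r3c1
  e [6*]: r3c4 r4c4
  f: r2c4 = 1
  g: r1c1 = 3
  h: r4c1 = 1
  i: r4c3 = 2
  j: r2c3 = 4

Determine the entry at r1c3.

Cage g is given, so r1c1 = 3.
Cage j is a single given cell, which forces r2c3 = 4.
Cage f is a single given cell, so r2c4 = 1.
B is a freebie; hence r3c3 = 3.
Row 3 already has 3; hence r3c4 = 2.
H is a freebie; hence r4c1 = 1.
Row 4 already has 1, so r4c2 = 4.
I is a freebie, leaving r4c3 = 2.
Column 4 now contains 2, leaving r4c4 = 3.
Cage d needs product 48; hence r1c2 = 2.
Column 3 already has 4; hence r1c3 = 1.
Column 4 now contains 1, which forces r1c4 = 4.
1 is placed in row 2, leaving r2c1 = 2.
The 4 cells of cage d must have product 48, which forces r2c2 = 3.
Column 1 already has 1; hence r3c1 = 4.
Column 2 now contains 4; hence r3c2 = 1.
Completed grid: 3 2 1 4 / 2 3 4 1 / 4 1 3 2 / 1 4 2 3.

1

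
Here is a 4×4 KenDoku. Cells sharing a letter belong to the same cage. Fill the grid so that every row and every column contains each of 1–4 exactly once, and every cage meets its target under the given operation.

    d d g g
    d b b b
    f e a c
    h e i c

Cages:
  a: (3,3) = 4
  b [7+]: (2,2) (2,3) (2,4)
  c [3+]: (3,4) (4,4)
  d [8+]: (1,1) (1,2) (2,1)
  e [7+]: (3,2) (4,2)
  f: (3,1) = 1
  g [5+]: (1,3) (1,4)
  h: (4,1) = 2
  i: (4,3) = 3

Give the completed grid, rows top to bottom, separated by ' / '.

4 1 2 3 / 3 2 1 4 / 1 3 4 2 / 2 4 3 1

Cage f is given, leaving (3,1) = 1.
Cage a is given, which forces (3,3) = 4.
Row 3 already has 1, which forces (3,4) = 2.
H is a freebie, which forces (4,1) = 2.
Cage i is given, so (4,3) = 3.
2 is placed in column 4, so (4,4) = 1.
Cage d has sum 8, so (1,2) = 1.
1 is placed in row 1, so (1,3) = 2.
Column 2 already has 1, leaving (2,2) = 2.
2 is placed in column 3, leaving (2,3) = 1.
Column 4 now contains 1, leaving (2,4) = 4.
Row 3 already has 4, which forces (3,2) = 3.
3 is placed in row 4; hence (4,2) = 4.
Cage d has sum 8; hence (1,1) = 4.
4 is placed in column 4, so (1,4) = 3.
4 is placed in row 2, which forces (2,1) = 3.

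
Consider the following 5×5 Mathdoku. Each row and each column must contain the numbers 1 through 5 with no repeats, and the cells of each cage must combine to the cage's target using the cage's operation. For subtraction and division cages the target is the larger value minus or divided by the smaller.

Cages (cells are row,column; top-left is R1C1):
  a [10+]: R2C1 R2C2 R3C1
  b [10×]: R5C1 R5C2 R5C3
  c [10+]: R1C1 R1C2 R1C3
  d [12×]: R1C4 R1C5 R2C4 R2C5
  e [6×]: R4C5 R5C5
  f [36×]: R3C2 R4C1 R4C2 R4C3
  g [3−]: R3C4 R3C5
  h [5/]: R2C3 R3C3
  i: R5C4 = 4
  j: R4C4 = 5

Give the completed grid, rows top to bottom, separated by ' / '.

The 4 cells of cage f must have product 36, which forces R3C2 = 3.
Cage j is a single given cell, leaving R4C4 = 5.
Cage i is a single given cell, so R5C4 = 4.
The only place for 2 in row 4 is R4C5.
2 is placed in column 5, so R5C5 = 3.
Column 4 needs a 2, and only R3C4 is open for it.
The two cells of cage g must have difference 3, so R3C5 = 5.
Cage h's pair has quotient 5, which forces R2C3 = 5.
Row 3 already has 5; hence R3C3 = 1.
1 is placed in column 3, which forces R5C3 = 2.
Cage a needs sum 10, which forces R2C1 = 2.
Cage a needs sum 10, leaving R2C2 = 4.
Row 2 already has 4, so R2C5 = 1.
1 is placed in row 3, so R3C1 = 4.
Column 2 now contains 4, which forces R4C2 = 1.
Column 2 now contains 1, which forces R5C2 = 5.
The 3 cells of cage c must have sum 10, which forces R1C1 = 5.
Column 2 already has 5; hence R1C2 = 2.
Cage c has sum 10, leaving R1C3 = 3.
Cage d needs product 12; hence R1C4 = 1.
Column 5 already has 1, which forces R1C5 = 4.
1 is placed in row 2, which forces R2C4 = 3.
Row 4 now contains 1; hence R4C1 = 3.
Cage f needs product 36, leaving R4C3 = 4.
Row 5 now contains 5, which forces R5C1 = 1.

5 2 3 1 4 / 2 4 5 3 1 / 4 3 1 2 5 / 3 1 4 5 2 / 1 5 2 4 3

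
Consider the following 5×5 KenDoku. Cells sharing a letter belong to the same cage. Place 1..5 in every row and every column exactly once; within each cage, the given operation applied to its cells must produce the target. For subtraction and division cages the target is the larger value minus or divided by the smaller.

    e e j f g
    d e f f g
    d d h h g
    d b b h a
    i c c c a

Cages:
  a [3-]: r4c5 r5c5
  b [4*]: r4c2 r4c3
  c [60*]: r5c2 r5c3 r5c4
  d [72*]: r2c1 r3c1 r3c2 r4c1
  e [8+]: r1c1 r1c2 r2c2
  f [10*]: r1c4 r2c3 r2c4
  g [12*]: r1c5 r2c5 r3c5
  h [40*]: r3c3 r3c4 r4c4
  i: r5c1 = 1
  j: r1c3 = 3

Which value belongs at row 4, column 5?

5

Cage j is given, leaving r1c3 = 3.
Cage d has product 72, so r3c2 = 3.
I is a freebie, which forces r5c1 = 1.
Cage g has product 12, so r2c5 = 3.
Cage c has product 60, leaving r5c4 = 3.
The 4 cells of cage d must have product 72; hence r4c1 = 3.
Row 2 needs a 4, and only r2c1 is open for it.
Column 1 already has 4; hence r3c1 = 2.
Column 1 already has 2, so r1c1 = 5.
The 3 cells of cage h must have product 40, so r4c4 = 2.
Column 4 now contains 2, so r1c4 = 1.
1 is placed in row 1; hence r1c5 = 4.
Cage f has product 10, leaving r2c3 = 2.
Cage f needs product 10, leaving r2c4 = 5.
Column 4 now contains 5, so r3c4 = 4.
4 is placed in column 5, so r3c5 = 1.
1 is placed in column 5, which forces r4c5 = 5.
4 is placed in column 5; hence r5c5 = 2.
1 is placed in row 1, so r1c2 = 2.
2 is placed in row 2; hence r2c2 = 1.
4 is placed in row 3; hence r3c3 = 5.
Column 2 now contains 1, leaving r4c2 = 4.
Row 4 already has 4, leaving r4c3 = 1.
Column 2 already has 4; hence r5c2 = 5.
Column 3 now contains 5, which forces r5c3 = 4.
The full grid is 5 2 3 1 4 / 4 1 2 5 3 / 2 3 5 4 1 / 3 4 1 2 5 / 1 5 4 3 2.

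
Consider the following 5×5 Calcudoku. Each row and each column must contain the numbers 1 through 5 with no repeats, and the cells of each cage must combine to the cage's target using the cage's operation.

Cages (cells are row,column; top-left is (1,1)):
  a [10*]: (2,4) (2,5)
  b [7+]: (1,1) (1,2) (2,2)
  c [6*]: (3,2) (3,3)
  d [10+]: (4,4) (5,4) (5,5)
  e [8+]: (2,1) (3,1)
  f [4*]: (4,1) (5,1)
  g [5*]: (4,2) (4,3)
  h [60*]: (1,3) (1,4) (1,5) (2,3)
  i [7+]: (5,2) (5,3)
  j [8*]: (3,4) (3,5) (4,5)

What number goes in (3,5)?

4

The only place for 5 in row 3 is (3,1).
Column 1 now contains 5, leaving (2,1) = 3.
Row 4 needs a 3, and only (4,4) is open for it.
The only place for 2 in row 4 is (4,5).
Cage a needs two cells with product 10; hence (2,4) = 2.
Column 5 now contains 2, which forces (2,5) = 5.
Column 4 already has 2, so (5,4) = 4.
5 is placed in column 5, leaving (5,5) = 3.
Cage h needs product 60, leaving (1,3) = 3.
Cage h has product 60, which forces (1,4) = 5.
Column 3 now contains 3, leaving (3,3) = 2.
4 is placed in column 4; hence (3,4) = 1.
Cage j has product 8, leaving (3,5) = 4.
Cage f needs two cells with product 4; hence (4,1) = 4.
4 is placed in row 5, so (5,1) = 1.
Column 3 now contains 2, which forces (5,3) = 5.
Column 1 now contains 1, which forces (1,1) = 2.
Column 5 now contains 4, leaving (1,5) = 1.
Cage h has product 60, so (2,3) = 4.
2 is placed in row 3; hence (3,2) = 3.
The two cells of cage g must have product 5, which forces (4,2) = 5.
Column 3 now contains 5, leaving (4,3) = 1.
Row 5 now contains 5, leaving (5,2) = 2.
Row 1 already has 1, which forces (1,2) = 4.
Row 2 now contains 4, which forces (2,2) = 1.
Completed grid: 2 4 3 5 1 / 3 1 4 2 5 / 5 3 2 1 4 / 4 5 1 3 2 / 1 2 5 4 3.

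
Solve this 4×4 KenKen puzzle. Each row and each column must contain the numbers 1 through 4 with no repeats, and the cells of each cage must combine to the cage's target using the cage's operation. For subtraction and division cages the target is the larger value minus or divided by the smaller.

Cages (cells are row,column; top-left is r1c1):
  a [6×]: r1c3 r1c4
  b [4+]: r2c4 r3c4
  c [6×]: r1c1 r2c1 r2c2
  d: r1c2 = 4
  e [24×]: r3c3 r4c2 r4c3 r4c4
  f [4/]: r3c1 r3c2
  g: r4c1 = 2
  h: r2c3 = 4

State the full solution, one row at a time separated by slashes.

Cage d is a single given cell, leaving r1c2 = 4.
Cage h is a single given cell; hence r2c3 = 4.
Column 2 already has 4, which forces r3c2 = 1.
1 is placed in row 3; hence r3c4 = 3.
Cage g is a single given cell, leaving r4c1 = 2.
2 is placed in row 4; hence r4c2 = 3.
3 is placed in row 4, which forces r4c3 = 1.
Row 4 already has 1, leaving r4c4 = 4.
Cage a's pair has product 6, which forces r1c3 = 3.
3 is placed in column 4, which forces r1c4 = 2.
Column 2 now contains 3, leaving r2c2 = 2.
3 is placed in column 4, leaving r2c4 = 1.
1 is placed in row 3, so r3c1 = 4.
Row 3 now contains 3, so r3c3 = 2.
Row 1 already has 3, which forces r1c1 = 1.
Row 2 already has 1, which forces r2c1 = 3.

1 4 3 2 / 3 2 4 1 / 4 1 2 3 / 2 3 1 4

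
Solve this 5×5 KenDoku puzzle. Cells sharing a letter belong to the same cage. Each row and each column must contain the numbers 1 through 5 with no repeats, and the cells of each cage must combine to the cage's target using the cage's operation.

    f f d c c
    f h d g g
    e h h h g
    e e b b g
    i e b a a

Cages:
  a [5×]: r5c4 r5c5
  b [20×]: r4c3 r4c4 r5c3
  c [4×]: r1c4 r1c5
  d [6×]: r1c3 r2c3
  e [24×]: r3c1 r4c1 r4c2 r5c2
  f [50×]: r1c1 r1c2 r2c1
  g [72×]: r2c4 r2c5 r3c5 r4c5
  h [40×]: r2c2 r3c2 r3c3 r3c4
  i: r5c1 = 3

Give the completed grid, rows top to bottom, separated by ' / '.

2 5 3 4 1 / 5 1 2 3 4 / 1 4 5 2 3 / 4 3 1 5 2 / 3 2 4 1 5

The 3 cells of cage f must have product 50, which forces r1c1 = 2.
Cage f has product 50, which forces r1c2 = 5.
Row 1 now contains 2, so r1c3 = 3.
The 3 cells of cage f must have product 50, which forces r2c1 = 5.
Column 3 now contains 3; hence r2c3 = 2.
Cage g has product 72, which forces r2c4 = 3.
2 is placed in row 2, so r2c5 = 4.
Cage i is a single given cell, leaving r5c1 = 3.
Cage c needs two cells with product 4; hence r1c4 = 4.
4 is placed in column 5, which forces r1c5 = 1.
Row 2 now contains 4, so r2c2 = 1.
Cage e needs product 24, leaving r4c2 = 3.
Row 4 now contains 3, so r4c5 = 2.
The 4 cells of cage e must have product 24, leaving r5c2 = 2.
Column 5 now contains 1; hence r5c5 = 5.
2 is placed in column 2; hence r3c2 = 4.
Cage h needs product 40, which forces r3c3 = 5.
Cage h has product 40, so r3c4 = 2.
2 is placed in column 5, leaving r3c5 = 3.
Row 5 now contains 5; hence r5c4 = 1.
Row 3 now contains 4, leaving r3c1 = 1.
The 4 cells of cage e must have product 24, which forces r4c1 = 4.
Cage b needs product 20; hence r4c3 = 1.
Column 4 already has 1; hence r4c4 = 5.
Row 5 now contains 1; hence r5c3 = 4.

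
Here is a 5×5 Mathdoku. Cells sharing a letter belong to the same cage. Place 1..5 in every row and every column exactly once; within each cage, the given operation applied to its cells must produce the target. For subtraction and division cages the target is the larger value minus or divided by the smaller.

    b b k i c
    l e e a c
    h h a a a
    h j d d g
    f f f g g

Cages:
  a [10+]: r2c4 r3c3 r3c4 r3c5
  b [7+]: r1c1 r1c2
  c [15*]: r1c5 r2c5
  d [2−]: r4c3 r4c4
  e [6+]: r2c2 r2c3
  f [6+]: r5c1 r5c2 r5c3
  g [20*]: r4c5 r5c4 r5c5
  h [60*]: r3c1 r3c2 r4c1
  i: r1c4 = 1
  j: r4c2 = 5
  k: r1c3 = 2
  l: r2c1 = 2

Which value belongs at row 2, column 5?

3

Cage k is given; hence r1c3 = 2.
Cage i is a single given cell, leaving r1c4 = 1.
Cage l is a single given cell, which forces r2c1 = 2.
Cage j is a single given cell; hence r4c2 = 5.
Cage e's pair has sum 6, leaving r2c2 = 1.
Cage e needs two cells with sum 6, which forces r2c3 = 5.
Row 2 now contains 5, so r2c5 = 3.
Cage h needs product 60; hence r3c1 = 5.
The 3 cells of cage f must have sum 6, so r5c2 = 2.
3 is placed in column 5, so r1c5 = 5.
3 is placed in row 2, leaving r2c4 = 4.
Column 4 now contains 4; hence r5c4 = 5.
In row 3, 4 can only go at r3c2, so r3c2 = 4.
Cage b needs two cells with sum 7, leaving r1c1 = 4.
Column 2 already has 4, which forces r1c2 = 3.
Cage h has product 60; hence r4c1 = 3.
3 is placed in row 4, so r4c4 = 2.
Column 1 now contains 3, so r5c1 = 1.
1 is placed in row 5, leaving r5c3 = 3.
1 is placed in row 5, leaving r5c5 = 4.
Column 3 already has 3, leaving r3c3 = 1.
2 is placed in column 4, which forces r3c4 = 3.
The 4 cells of cage a must have sum 10, leaving r3c5 = 2.
Cage d's pair has difference 2, leaving r4c3 = 4.
Column 5 now contains 4, leaving r4c5 = 1.
The full grid is 4 3 2 1 5 / 2 1 5 4 3 / 5 4 1 3 2 / 3 5 4 2 1 / 1 2 3 5 4.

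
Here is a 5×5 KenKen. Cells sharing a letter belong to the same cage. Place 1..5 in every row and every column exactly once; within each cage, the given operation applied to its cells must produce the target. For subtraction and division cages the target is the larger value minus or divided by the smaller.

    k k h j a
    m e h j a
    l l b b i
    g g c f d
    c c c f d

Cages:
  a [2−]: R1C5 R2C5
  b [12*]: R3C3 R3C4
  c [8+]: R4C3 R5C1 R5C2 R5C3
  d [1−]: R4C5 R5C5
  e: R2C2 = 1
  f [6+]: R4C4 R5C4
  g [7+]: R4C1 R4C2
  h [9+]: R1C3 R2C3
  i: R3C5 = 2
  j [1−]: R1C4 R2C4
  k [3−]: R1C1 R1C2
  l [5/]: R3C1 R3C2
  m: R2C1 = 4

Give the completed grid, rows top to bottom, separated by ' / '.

Cage m is given, leaving R2C1 = 4.
E is a freebie, so R2C2 = 1.
4 is placed in row 2, leaving R2C3 = 5.
Column 2 already has 1; hence R3C2 = 5.
I is a freebie, leaving R3C5 = 2.
5 is placed in column 3, which forces R1C3 = 4.
2 is placed in column 5, so R2C5 = 3.
Row 3 now contains 5, so R3C1 = 1.
4 is placed in column 3, so R3C3 = 3.
Row 3 now contains 3, which forces R3C4 = 4.
Column 1 now contains 1; hence R1C1 = 5.
Row 1 now contains 4, which forces R1C2 = 2.
Row 1 already has 5, leaving R1C5 = 1.
Row 2 now contains 3, so R2C4 = 2.
Column 1 now contains 5; hence R4C1 = 3.
Column 2 now contains 2, leaving R4C2 = 4.
The 4 cells of cage c must have sum 8, which forces R4C3 = 2.
Row 4 now contains 4; hence R4C5 = 5.
Column 1 now contains 3, so R5C1 = 2.
Column 2 now contains 2; hence R5C2 = 3.
Cage c needs sum 8, which forces R5C3 = 1.
Row 5 already has 1; hence R5C4 = 5.
5 is placed in column 5, which forces R5C5 = 4.
Row 1 already has 1, which forces R1C4 = 3.
Row 4 already has 5, leaving R4C4 = 1.

5 2 4 3 1 / 4 1 5 2 3 / 1 5 3 4 2 / 3 4 2 1 5 / 2 3 1 5 4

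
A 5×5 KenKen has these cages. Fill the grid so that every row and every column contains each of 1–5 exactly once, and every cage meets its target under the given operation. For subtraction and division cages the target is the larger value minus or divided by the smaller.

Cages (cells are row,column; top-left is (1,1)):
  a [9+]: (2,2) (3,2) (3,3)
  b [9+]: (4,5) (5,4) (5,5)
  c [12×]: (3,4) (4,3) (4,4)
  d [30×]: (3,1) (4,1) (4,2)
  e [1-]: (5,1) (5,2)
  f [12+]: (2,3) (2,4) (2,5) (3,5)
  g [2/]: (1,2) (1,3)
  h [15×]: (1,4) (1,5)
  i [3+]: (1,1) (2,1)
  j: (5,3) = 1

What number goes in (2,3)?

4

Cage j is given, so (5,3) = 1.
The only place for 4 in column 1 is (5,1).
The 3 cells of cage d must have product 30, so (4,2) = 2.
Cage g's pair has quotient 2, which forces (1,3) = 2.
2 is placed in row 1, which forces (1,1) = 1.
1 is placed in row 1, leaving (1,2) = 4.
The two cells of cage i must have sum 3, leaving (2,1) = 2.
Row 3 needs a 2, and only (3,5) is open for it.
The only place for 3 in row 2 is (2,2).
Cage a needs sum 9, which forces (3,2) = 1.
Cage a has sum 9, which forces (3,3) = 5.
Column 2 now contains 3, leaving (5,2) = 5.
Row 5 already has 5; hence (5,5) = 3.
The two cells of cage h must have product 15, which forces (1,4) = 3.
3 is placed in column 5, leaving (1,5) = 5.
5 is placed in column 3, which forces (2,3) = 4.
5 is placed in column 5, so (2,5) = 1.
5 is placed in row 3, so (3,1) = 3.
Column 4 already has 3, so (3,4) = 4.
Cage d has product 30; hence (4,1) = 5.
Column 3 now contains 4, which forces (4,3) = 3.
Cage c has product 12, so (4,4) = 1.
Cage b needs sum 9, leaving (4,5) = 4.
3 is placed in row 5, leaving (5,4) = 2.
1 is placed in row 2, so (2,4) = 5.
Completed grid: 1 4 2 3 5 / 2 3 4 5 1 / 3 1 5 4 2 / 5 2 3 1 4 / 4 5 1 2 3.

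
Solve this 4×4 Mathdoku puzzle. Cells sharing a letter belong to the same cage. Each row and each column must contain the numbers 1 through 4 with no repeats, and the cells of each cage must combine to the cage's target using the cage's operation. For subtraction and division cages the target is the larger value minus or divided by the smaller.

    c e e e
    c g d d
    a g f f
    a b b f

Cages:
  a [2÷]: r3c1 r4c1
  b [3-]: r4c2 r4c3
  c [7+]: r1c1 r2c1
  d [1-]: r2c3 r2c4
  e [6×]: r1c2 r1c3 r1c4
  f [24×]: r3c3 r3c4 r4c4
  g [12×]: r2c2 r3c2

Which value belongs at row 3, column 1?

1

In row 1, 4 can only go at r1c1, so r1c1 = 4.
4 is placed in column 1; hence r2c1 = 3.
Row 2 now contains 3, leaving r2c2 = 4.
4 is placed in column 2, which forces r3c2 = 3.
4 is placed in column 2, leaving r4c2 = 1.
Row 4 already has 1, which forces r4c3 = 4.
1 is placed in column 2, so r1c2 = 2.
The two cells of cage a must have quotient 2; hence r3c1 = 1.
Column 3 now contains 4, which forces r3c3 = 2.
The 3 cells of cage f must have product 24, so r3c4 = 4.
Row 4 already has 1, which forces r4c1 = 2.
Cage f needs product 24; hence r4c4 = 3.
The 3 cells of cage e must have product 6, leaving r1c3 = 3.
Column 4 now contains 3, which forces r1c4 = 1.
Column 3 now contains 2, so r2c3 = 1.
Cage d needs two cells with difference 1, leaving r2c4 = 2.
The full grid is 4 2 3 1 / 3 4 1 2 / 1 3 2 4 / 2 1 4 3.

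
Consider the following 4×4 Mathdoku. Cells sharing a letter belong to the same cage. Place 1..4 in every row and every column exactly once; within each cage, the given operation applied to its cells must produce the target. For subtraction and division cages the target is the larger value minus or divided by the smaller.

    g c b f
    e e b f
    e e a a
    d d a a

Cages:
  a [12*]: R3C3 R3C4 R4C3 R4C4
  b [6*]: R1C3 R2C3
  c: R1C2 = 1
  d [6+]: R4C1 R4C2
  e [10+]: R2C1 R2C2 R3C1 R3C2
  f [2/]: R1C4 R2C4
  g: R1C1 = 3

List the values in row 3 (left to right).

2 3 4 1

G is a freebie, which forces R1C1 = 3.
C is a freebie, leaving R1C2 = 1.
3 is placed in row 1, which forces R1C3 = 2.
Row 1 now contains 2, which forces R1C4 = 4.
Column 3 now contains 2, which forces R2C3 = 3.
The two cells of cage f must have quotient 2, so R2C4 = 2.
Cage e needs sum 10, so R3C2 = 3.
3 is placed in row 3, which forces R3C4 = 1.
1 is placed in column 4, leaving R4C4 = 3.
Cage e needs sum 10; hence R2C1 = 1.
Row 2 already has 2, which forces R2C2 = 4.
Cage e has sum 10, which forces R3C1 = 2.
Row 3 already has 1, leaving R3C3 = 4.
Column 1 already has 2, which forces R4C1 = 4.
Column 2 already has 4, leaving R4C2 = 2.
The 4 cells of cage a must have product 12, so R4C3 = 1.
Completed grid: 3 1 2 4 / 1 4 3 2 / 2 3 4 1 / 4 2 1 3.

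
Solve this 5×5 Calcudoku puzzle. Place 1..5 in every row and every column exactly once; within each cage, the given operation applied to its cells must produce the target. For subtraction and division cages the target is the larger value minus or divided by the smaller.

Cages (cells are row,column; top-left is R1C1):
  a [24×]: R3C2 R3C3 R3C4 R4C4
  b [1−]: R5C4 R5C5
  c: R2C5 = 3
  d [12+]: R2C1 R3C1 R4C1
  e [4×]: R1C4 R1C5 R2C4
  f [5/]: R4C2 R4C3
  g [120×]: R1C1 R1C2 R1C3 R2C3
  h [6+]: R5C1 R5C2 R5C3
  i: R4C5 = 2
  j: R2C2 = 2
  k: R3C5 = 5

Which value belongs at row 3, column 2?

4

Cage j is given, so R2C2 = 2.
Row 2 already has 2, leaving R2C4 = 1.
C is a freebie; hence R2C5 = 3.
Cage k is given; hence R3C5 = 5.
I is a freebie, leaving R4C5 = 2.
1 is placed in column 4, so R1C4 = 4.
Column 5 already has 2, leaving R1C5 = 1.
4 is placed in column 4; hence R4C4 = 3.
Column 5 already has 1, which forces R5C5 = 4.
Cage g has product 120, so R2C3 = 4.
Cage d has sum 12, which forces R3C1 = 3.
Column 3 now contains 4, which forces R3C3 = 1.
Column 4 already has 3; hence R3C4 = 2.
1 is placed in column 3, which forces R4C3 = 5.
The two cells of cage b must have difference 1, which forces R5C4 = 5.
4 is placed in row 2; hence R2C1 = 5.
Row 3 already has 1, which forces R3C2 = 4.
5 is placed in row 4, leaving R4C1 = 4.
5 is placed in row 4; hence R4C2 = 1.
Column 2 now contains 1; hence R5C2 = 3.
Row 5 already has 3; hence R5C3 = 2.
5 is placed in column 1, which forces R1C1 = 2.
Column 2 now contains 3; hence R1C2 = 5.
Column 3 now contains 2, leaving R1C3 = 3.
Row 5 already has 2, which forces R5C1 = 1.
Completed grid: 2 5 3 4 1 / 5 2 4 1 3 / 3 4 1 2 5 / 4 1 5 3 2 / 1 3 2 5 4.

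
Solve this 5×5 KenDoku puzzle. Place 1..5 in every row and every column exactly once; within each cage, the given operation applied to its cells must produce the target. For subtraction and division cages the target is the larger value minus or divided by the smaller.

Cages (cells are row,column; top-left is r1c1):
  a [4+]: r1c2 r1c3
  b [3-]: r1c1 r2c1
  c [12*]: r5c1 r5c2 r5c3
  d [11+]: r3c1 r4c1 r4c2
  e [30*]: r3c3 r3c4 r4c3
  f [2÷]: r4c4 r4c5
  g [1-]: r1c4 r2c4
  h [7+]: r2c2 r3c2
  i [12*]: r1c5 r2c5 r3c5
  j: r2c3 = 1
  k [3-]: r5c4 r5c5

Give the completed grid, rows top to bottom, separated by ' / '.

2 1 3 5 4 / 5 2 1 4 3 / 4 5 2 3 1 / 3 4 5 1 2 / 1 3 4 2 5

J is a freebie, so r2c3 = 1.
Cage a needs two cells with sum 4, leaving r1c2 = 1.
1 is placed in column 3, leaving r1c3 = 3.
3 is placed in row 1, leaving r1c5 = 4.
Column 5 now contains 4, leaving r2c5 = 3.
3 is placed in column 5, which forces r3c5 = 1.
1 is placed in column 5, which forces r4c5 = 2.
Column 3 now contains 3, so r5c3 = 4.
Column 5 now contains 2, leaving r5c5 = 5.
Cage g's pair has difference 1, leaving r1c4 = 5.
Cage g's pair has difference 1; hence r2c4 = 4.
The 3 cells of cage e must have product 30, leaving r3c3 = 2.
The 3 cells of cage e must have product 30, so r3c4 = 3.
Row 4 already has 2, so r4c3 = 5.
4 is placed in column 4, so r4c4 = 1.
Cage c has product 12, leaving r5c1 = 1.
Row 5 already has 4, leaving r5c2 = 3.
Cage k's pair has difference 3; hence r5c4 = 2.
Row 1 now contains 5, so r1c1 = 2.
The two cells of cage b must have difference 3, leaving r2c1 = 5.
Cage h needs two cells with sum 7, so r2c2 = 2.
The 3 cells of cage d must have sum 11, which forces r3c1 = 4.
3 is placed in row 3, which forces r3c2 = 5.
Cage d needs sum 11, leaving r4c1 = 3.
Column 2 already has 3, which forces r4c2 = 4.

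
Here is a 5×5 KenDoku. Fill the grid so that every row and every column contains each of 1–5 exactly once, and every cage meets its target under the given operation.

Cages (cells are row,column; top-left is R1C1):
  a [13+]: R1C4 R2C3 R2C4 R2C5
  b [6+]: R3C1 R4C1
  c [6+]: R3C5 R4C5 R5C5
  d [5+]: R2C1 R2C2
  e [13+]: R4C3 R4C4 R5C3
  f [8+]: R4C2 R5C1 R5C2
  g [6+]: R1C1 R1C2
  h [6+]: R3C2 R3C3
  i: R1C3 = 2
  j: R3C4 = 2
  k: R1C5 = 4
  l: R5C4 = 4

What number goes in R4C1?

2

Cage i is given; hence R1C3 = 2.
K is a freebie, leaving R1C5 = 4.
J is a freebie, which forces R3C4 = 2.
Cage l is given, which forces R5C4 = 4.
The 3 cells of cage e must have sum 13, which forces R4C3 = 3.
4 is placed in column 4; hence R4C4 = 5.
Row 5 already has 4, leaving R5C3 = 5.
Column 3 now contains 5, leaving R2C3 = 4.
Cage a needs sum 13, so R2C5 = 5.
Cage h needs two cells with sum 6, so R3C2 = 5.
Column 3 now contains 5, which forces R3C3 = 1.
Row 3 now contains 1, so R3C5 = 3.
Cage f needs sum 8, leaving R4C2 = 4.
The two cells of cage g must have sum 6, so R1C1 = 5.
Column 2 already has 5; hence R1C2 = 1.
Row 1 already has 1, leaving R1C4 = 3.
Column 4 now contains 3, leaving R2C4 = 1.
Row 3 now contains 5; hence R3C1 = 4.
The two cells of cage b must have sum 6, leaving R4C1 = 2.
2 is placed in row 4, so R4C5 = 1.
Column 2 now contains 1, leaving R5C2 = 3.
Column 5 already has 1, leaving R5C5 = 2.
Column 1 now contains 2, which forces R2C1 = 3.
Column 2 now contains 3, leaving R2C2 = 2.
Row 5 now contains 3, leaving R5C1 = 1.
Filled in: 5 1 2 3 4 / 3 2 4 1 5 / 4 5 1 2 3 / 2 4 3 5 1 / 1 3 5 4 2.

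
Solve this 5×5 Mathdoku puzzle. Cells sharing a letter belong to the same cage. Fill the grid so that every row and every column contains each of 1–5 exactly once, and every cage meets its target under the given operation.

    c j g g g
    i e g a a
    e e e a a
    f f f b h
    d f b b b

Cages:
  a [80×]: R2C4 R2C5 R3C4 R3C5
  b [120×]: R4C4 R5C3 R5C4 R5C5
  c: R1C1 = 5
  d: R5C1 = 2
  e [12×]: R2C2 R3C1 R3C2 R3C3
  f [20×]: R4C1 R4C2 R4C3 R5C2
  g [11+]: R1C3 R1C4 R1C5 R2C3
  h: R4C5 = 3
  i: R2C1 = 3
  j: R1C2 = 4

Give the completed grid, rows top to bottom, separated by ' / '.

5 4 3 1 2 / 3 2 5 4 1 / 1 3 2 5 4 / 4 5 1 2 3 / 2 1 4 3 5

C is a freebie, leaving R1C1 = 5.
J is a freebie; hence R1C2 = 4.
Cage i is given, which forces R2C1 = 3.
Cage h is given, which forces R4C5 = 3.
D is a freebie, which forces R5C1 = 2.
Row 5 already has 2, leaving R5C2 = 1.
1 is placed in column 2, leaving R2C2 = 2.
Cage g needs sum 11, which forces R2C3 = 5.
Cage e needs product 12; hence R3C1 = 1.
1 is placed in column 2, which forces R3C2 = 3.
Cage e needs product 12, leaving R3C3 = 2.
Column 1 already has 1; hence R4C1 = 4.
1 is placed in column 2, so R4C2 = 5.
4 is placed in row 4, leaving R4C3 = 1.
Cage b has product 120; hence R4C4 = 2.
Column 3 now contains 1, leaving R1C3 = 3.
Cage g needs sum 11; hence R1C4 = 1.
The 4 cells of cage g must have sum 11; hence R1C5 = 2.
1 is placed in column 4; hence R2C4 = 4.
Row 2 now contains 4, leaving R2C5 = 1.
Column 4 now contains 4, so R3C4 = 5.
Row 3 now contains 5, which forces R3C5 = 4.
Column 3 already has 3, so R5C3 = 4.
Column 4 now contains 5, which forces R5C4 = 3.
Column 5 now contains 4; hence R5C5 = 5.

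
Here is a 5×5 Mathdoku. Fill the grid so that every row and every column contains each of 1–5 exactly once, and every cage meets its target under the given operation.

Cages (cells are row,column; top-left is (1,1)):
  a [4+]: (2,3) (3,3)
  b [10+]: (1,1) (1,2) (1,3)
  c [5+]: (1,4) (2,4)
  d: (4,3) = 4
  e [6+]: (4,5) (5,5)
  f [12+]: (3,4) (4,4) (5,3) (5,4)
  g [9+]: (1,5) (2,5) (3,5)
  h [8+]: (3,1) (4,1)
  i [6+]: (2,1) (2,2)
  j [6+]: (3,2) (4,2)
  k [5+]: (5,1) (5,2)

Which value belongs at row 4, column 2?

2

D is a freebie; hence (4,3) = 4.
The 3 cells of cage b must have sum 10, which forces (1,3) = 5.
Column 3 already has 5, so (5,3) = 2.
The only place for 3 in row 5 is (5,4).
Row 4 needs a 3, and only (4,1) is open for it.
Column 1 now contains 3, so (3,1) = 5.
5 is placed in row 3, which forces (3,4) = 2.
Column 4 already has 2, so (4,4) = 5.
The two cells of cage j must have sum 6, which forces (3,2) = 4.
Cage j's pair has sum 6; hence (4,2) = 2.
Row 4 now contains 2, so (4,5) = 1.
Column 2 now contains 4, leaving (5,2) = 1.
Cage b needs sum 10, leaving (1,1) = 2.
1 is placed in column 2, which forces (1,2) = 3.
Row 1 already has 2, leaving (1,5) = 4.
The two cells of cage i must have sum 6, leaving (2,1) = 1.
2 is placed in column 2, so (2,2) = 5.
Row 2 now contains 1; hence (2,3) = 3.
Row 2 now contains 1, which forces (2,4) = 4.
Column 5 now contains 4, so (2,5) = 2.
3 is placed in column 3, leaving (3,3) = 1.
Column 5 already has 1; hence (3,5) = 3.
Row 5 now contains 1, so (5,1) = 4.
The two cells of cage e must have sum 6; hence (5,5) = 5.
Row 1 now contains 4, leaving (1,4) = 1.
Filled in: 2 3 5 1 4 / 1 5 3 4 2 / 5 4 1 2 3 / 3 2 4 5 1 / 4 1 2 3 5.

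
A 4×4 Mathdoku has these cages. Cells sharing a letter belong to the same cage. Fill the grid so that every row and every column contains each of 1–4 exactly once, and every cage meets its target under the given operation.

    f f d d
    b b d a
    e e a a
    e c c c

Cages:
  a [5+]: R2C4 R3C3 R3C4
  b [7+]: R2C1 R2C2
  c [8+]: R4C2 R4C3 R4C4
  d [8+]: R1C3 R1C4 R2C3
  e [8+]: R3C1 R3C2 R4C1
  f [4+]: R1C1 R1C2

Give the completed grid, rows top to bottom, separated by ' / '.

Row 4 needs a 2, and only R4C1 is open for it.
The 3 cells of cage e must have sum 8, leaving R3C1 = 4.
Cage e has sum 8, which forces R3C2 = 2.
Row 3 already has 2, so R3C3 = 1.
Row 3 now contains 1, so R3C4 = 3.
Column 1 now contains 4, so R2C1 = 3.
The two cells of cage b must have sum 7; hence R2C2 = 4.
Row 2 already has 4, which forces R2C3 = 2.
Cage a needs sum 5, leaving R2C4 = 1.
Column 4 now contains 1, which forces R4C4 = 4.
Column 1 now contains 3, leaving R1C1 = 1.
The two cells of cage f must have sum 4, which forces R1C2 = 3.
The 3 cells of cage d must have sum 8, leaving R1C3 = 4.
Column 4 now contains 1, so R1C4 = 2.
The 3 cells of cage c must have sum 8, which forces R4C2 = 1.
Row 4 now contains 4, leaving R4C3 = 3.

1 3 4 2 / 3 4 2 1 / 4 2 1 3 / 2 1 3 4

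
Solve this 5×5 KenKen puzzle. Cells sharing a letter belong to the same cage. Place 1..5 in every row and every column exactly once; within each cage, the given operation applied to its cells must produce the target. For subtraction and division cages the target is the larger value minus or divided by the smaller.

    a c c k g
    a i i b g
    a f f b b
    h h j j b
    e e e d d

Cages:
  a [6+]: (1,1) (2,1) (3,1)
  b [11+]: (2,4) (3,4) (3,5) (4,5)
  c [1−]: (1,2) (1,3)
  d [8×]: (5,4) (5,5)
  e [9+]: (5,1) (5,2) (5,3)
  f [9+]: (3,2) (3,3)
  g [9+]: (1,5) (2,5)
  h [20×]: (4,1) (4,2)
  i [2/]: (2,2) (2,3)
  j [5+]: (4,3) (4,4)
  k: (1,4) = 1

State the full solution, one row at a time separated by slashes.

Cage k is a single given cell, leaving (1,4) = 1.
The only place for 3 in row 2 is (2,1).
Column 1 now contains 3, leaving (1,1) = 2.
Cage a has sum 6, so (3,1) = 1.
1 is placed in column 1, which forces (5,1) = 5.
Column 1 now contains 5, so (4,1) = 4.
The two cells of cage h must have product 20, which forces (4,2) = 5.
Column 2 now contains 5, which forces (3,2) = 4.
Cage f's pair has sum 9, so (3,3) = 5.
Column 2 already has 4, so (1,2) = 3.
Cage c needs two cells with difference 1; hence (1,3) = 4.
Row 1 now contains 4, which forces (1,5) = 5.
Column 5 already has 5, so (2,5) = 4.
Column 2 now contains 3, so (5,2) = 1.
1 is placed in row 5, so (5,3) = 3.
4 is placed in column 5, which forces (5,5) = 2.
1 is placed in column 2, which forces (2,2) = 2.
Cage i's pair has quotient 2, so (2,3) = 1.
4 is placed in row 2; hence (2,4) = 5.
The 4 cells of cage b must have sum 11; hence (3,4) = 2.
Column 5 already has 2, leaving (3,5) = 3.
3 is placed in column 3, leaving (4,3) = 2.
The two cells of cage j must have sum 5; hence (4,4) = 3.
Column 5 already has 2, leaving (4,5) = 1.
2 is placed in row 5; hence (5,4) = 4.

2 3 4 1 5 / 3 2 1 5 4 / 1 4 5 2 3 / 4 5 2 3 1 / 5 1 3 4 2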